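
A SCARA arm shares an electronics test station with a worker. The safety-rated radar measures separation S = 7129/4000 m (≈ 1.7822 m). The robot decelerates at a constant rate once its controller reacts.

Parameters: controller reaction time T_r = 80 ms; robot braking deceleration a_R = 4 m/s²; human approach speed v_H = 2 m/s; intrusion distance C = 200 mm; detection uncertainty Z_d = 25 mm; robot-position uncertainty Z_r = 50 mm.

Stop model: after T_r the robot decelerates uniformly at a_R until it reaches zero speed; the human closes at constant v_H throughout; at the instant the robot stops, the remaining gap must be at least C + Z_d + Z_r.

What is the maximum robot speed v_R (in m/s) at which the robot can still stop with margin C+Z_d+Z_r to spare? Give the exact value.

v_R_max = 17/10 m/s = 1.7000 m/s

collect terms ⇒ (1/8)·v_R² + (29/50)·v_R + (-5389/4000) = 0
  disc = (29/50)² − 4·(1/8)·(-5389/4000) = 40401/40000 ; √disc = 201/200
  v_R = (−(29/50) + 201/200) / (2·(1/8)) = 17/10 m/s
check:
braking lasts T_s = (17/10)/4 = 0.4250 s
reaction-phase robot travel = 1.7000·0.0800 = 0.1360 m
robot under decel: 1.7000²/(2·4.0000) = 0.3613 m
human over T_r+T_s: 2.0000·(0.0800+0.4250) = 1.0100 m
residual clearance needed = 0.2000+0.0250+0.0500 = 0.2750 m
sum ≈ 0.1360+0.3613+1.0100+0.2750 ≈ 1.7822 m = S ✓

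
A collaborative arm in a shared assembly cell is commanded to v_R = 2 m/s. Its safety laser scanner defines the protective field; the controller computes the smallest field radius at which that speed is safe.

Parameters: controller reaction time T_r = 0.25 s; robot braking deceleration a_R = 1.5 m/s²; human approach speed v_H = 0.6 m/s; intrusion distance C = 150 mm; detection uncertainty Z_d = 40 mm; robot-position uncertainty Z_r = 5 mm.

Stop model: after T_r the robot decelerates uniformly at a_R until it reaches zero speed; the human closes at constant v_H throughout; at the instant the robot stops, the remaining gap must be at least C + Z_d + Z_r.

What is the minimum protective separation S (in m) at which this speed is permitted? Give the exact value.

braking lasts T_s = 2/(3/2) = 1.3333 s
robot covers v_R·T_r = 2.0000·0.2500 = 0.5000 m before braking
braking distance = 2.0000²/(2·1.5000) = 1.3333 m
human closes 0.6000·1.5833 = 0.9500 m
margins: 0.1500+0.0400+0.0050 = 0.1950 m
S_min ≈ 0.5000+1.3333+0.9500+0.1950  ⇒  S_min = 1787/600 m

S_min = 1787/600 m = 2.9783 m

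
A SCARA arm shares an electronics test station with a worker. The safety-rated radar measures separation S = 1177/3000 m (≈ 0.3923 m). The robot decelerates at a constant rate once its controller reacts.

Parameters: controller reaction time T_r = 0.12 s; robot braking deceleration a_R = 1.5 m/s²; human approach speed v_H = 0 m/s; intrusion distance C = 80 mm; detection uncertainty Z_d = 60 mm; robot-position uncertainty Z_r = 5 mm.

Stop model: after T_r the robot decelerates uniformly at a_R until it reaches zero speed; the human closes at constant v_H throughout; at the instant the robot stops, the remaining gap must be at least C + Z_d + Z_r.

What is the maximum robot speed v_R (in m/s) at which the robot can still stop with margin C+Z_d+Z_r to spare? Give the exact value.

at the boundary: (1/3)·v² + (3/25)·v + (-371/1500) = 0
  disc = (3/25)² − 4·(1/3)·(-371/1500) = 1936/5625 ; √disc = 44/75
  v_R = (−(3/25) + 44/75) / (2·(1/3)) = 7/10 m/s
check:
T_s = v_R/a_R = (7/10)/(3/2) = 0.4667 s
robot covers v_R·T_r = 0.7000·0.1200 = 0.0840 m before braking
braking distance = 0.7000²/(2·1.5000) = 0.1633 m
human over T_r+T_s: 0.0000·(0.1200+0.4667) = 0.0000 m
margins: 0.0800+0.0600+0.0050 = 0.1450 m
sum ≈ 0.0840+0.1633+0.0000+0.1450 ≈ 0.3923 m = S ✓

v_R_max = 7/10 m/s = 0.7000 m/s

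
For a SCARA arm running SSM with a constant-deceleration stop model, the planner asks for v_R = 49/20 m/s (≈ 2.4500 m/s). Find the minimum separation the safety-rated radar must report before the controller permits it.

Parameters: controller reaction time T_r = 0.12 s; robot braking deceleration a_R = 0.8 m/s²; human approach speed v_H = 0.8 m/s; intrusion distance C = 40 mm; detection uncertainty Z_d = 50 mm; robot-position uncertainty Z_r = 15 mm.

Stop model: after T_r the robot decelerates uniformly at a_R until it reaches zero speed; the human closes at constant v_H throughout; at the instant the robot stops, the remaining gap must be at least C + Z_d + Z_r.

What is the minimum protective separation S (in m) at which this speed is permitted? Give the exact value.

braking lasts T_s = (49/20)/(4/5) = 3.0625 s
robot in T_r: 2.4500·0.1200 = 0.2940 m
braking distance = 2.4500²/(2·0.8000) = 3.7516 m
human over T_r+T_s: 0.8000·(0.1200+3.0625) = 2.5460 m
margins: 0.0400+0.0500+0.0150 = 0.1050 m
S_min ≈ 0.2940+3.7516+2.5460+0.1050  ⇒  S_min = 21429/3200 m

S_min = 21429/3200 m = 6.6966 m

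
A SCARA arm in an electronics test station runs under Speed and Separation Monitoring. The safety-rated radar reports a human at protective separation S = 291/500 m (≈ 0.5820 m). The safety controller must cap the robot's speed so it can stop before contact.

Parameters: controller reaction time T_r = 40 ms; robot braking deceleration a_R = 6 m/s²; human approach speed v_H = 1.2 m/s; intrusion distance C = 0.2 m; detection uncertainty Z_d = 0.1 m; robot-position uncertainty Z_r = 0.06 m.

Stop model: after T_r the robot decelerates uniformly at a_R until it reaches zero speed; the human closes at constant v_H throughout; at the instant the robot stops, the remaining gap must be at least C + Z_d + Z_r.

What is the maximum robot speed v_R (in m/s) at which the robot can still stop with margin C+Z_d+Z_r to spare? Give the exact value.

at the boundary: (1/12)·v² + (6/25)·v + (-87/500) = 0
  disc = (6/25)² − 4·(1/12)·(-87/500) = 289/2500 ; √disc = 17/50
  v_R = (−(6/25) + 17/50) / (2·(1/12)) = 3/5 m/s
check:
stop time T_s = (3/5)/6 = 0.1000 s
reaction-phase robot travel = 0.6000·0.0400 = 0.0240 m
robot covers 0.6000·0.1000 − ½·6.0000·0.1000² = 0.0300 m while stopping
person approaches 1.2000·(0.0400+0.1000) = 0.1680 m
margins: 0.2000+0.1000+0.0600 = 0.3600 m
sum ≈ 0.0240+0.0300+0.1680+0.3600 ≈ 0.5820 m = S ✓

v_R_max = 3/5 m/s = 0.6000 m/s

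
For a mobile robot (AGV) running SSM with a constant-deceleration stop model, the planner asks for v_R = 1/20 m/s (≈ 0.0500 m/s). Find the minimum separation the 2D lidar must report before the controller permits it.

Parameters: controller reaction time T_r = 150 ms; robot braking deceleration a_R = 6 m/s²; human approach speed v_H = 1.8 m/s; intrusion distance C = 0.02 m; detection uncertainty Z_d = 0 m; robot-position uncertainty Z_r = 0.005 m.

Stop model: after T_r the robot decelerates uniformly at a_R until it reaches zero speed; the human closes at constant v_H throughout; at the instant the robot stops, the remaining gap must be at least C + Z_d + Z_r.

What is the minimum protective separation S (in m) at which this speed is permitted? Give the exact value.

S_min = 61/192 m = 0.3177 m

stop time T_s = (1/20)/6 = 0.0083 s
reaction-phase robot travel = 0.0500·0.1500 = 0.0075 m
braking distance = 0.0500²/(2·6.0000) = 0.0002 m
human closes 1.8000·0.1583 = 0.2850 m
margins: 0.0200+0.0000+0.0050 = 0.0250 m
S_min ≈ 0.0075+0.0002+0.2850+0.0250  ⇒  S_min = 61/192 m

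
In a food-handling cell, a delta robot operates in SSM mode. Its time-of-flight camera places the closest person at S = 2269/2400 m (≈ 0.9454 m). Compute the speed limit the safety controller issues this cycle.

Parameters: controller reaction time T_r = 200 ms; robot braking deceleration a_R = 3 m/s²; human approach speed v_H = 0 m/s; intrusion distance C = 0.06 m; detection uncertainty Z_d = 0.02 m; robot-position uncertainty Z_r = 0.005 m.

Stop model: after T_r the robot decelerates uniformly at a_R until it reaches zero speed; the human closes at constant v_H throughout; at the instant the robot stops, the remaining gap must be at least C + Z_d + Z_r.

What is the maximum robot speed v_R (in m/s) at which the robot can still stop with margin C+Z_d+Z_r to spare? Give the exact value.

at the boundary: (1/6)·v² + (1/5)·v + (-413/480) = 0
  disc = (1/5)² − 4·(1/6)·(-413/480) = 2209/3600 ; √disc = 47/60
  v_R = (−(1/5) + 47/60) / (2·(1/6)) = 7/4 m/s
check:
stop time T_s = (7/4)/3 = 0.5833 s
robot in T_r: 1.7500·0.2000 = 0.3500 m
robot covers 1.7500·0.5833 − ½·3.0000·0.5833² = 0.5104 m while stopping
human closes 0.0000·0.7833 = 0.0000 m
residual clearance needed = 0.0600+0.0200+0.0050 = 0.0850 m
sum ≈ 0.3500+0.5104+0.0000+0.0850 ≈ 0.9454 m = S ✓

v_R_max = 7/4 m/s = 1.7500 m/s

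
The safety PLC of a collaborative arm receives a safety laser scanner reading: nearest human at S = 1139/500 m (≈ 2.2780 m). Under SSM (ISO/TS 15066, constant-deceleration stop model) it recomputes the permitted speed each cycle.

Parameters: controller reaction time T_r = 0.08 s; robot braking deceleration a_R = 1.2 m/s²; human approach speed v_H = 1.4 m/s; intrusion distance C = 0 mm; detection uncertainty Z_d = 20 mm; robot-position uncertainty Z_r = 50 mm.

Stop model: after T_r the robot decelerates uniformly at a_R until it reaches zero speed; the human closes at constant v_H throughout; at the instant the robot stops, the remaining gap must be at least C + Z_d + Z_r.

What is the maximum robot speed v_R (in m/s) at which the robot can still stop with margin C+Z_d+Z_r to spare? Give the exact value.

v_R_max = 6/5 m/s = 1.2000 m/s

at the boundary: (5/12)·v² + (187/150)·v + (-262/125) = 0
  disc = (187/150)² − 4·(5/12)·(-262/125) = 113569/22500 ; √disc = 337/150
  v_R = (−(187/150) + 337/150) / (2·(5/12)) = 6/5 m/s
check:
stop time T_s = (6/5)/(6/5) = 1.0000 s
robot covers v_R·T_r = 1.2000·0.0800 = 0.0960 m before braking
robot under decel: 1.2000²/(2·1.2000) = 0.6000 m
person approaches 1.4000·(0.0800+1.0000) = 1.5120 m
C+Z_d+Z_r = 0.0000+0.0200+0.0500 = 0.0700 m
sum ≈ 0.0960+0.6000+1.5120+0.0700 ≈ 2.2780 m = S ✓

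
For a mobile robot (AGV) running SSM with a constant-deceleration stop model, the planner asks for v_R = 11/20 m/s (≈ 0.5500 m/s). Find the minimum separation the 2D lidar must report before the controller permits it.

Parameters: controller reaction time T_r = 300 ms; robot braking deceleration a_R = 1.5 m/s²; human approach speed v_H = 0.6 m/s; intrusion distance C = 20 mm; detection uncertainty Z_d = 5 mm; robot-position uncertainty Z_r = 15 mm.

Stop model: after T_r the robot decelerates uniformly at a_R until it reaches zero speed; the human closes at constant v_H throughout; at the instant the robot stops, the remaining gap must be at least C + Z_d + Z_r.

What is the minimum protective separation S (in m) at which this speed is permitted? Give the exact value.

stop time T_s = (11/20)/(3/2) = 0.3667 s
reaction-phase robot travel = 0.5500·0.3000 = 0.1650 m
robot under decel: 0.5500²/(2·1.5000) = 0.1008 m
human over T_r+T_s: 0.6000·(0.3000+0.3667) = 0.4000 m
margins: 0.0200+0.0050+0.0150 = 0.0400 m
S_min ≈ 0.1650+0.1008+0.4000+0.0400  ⇒  S_min = 847/1200 m

S_min = 847/1200 m = 0.7058 m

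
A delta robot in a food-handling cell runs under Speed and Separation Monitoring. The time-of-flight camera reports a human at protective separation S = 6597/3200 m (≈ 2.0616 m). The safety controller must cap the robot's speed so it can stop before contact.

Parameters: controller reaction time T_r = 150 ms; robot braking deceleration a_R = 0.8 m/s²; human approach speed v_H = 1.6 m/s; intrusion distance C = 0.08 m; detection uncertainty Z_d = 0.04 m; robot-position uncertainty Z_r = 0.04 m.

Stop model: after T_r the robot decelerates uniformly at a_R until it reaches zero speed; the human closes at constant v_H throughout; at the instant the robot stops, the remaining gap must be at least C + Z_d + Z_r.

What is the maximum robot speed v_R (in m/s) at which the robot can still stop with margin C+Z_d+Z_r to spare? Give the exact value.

quadratic (5/8)·v² + (43/20)·v + (-5317/3200) = 0
  disc = (43/20)² − 4·(5/8)·(-5317/3200) = 56169/6400 ; √disc = 237/80
  v_R = (−(43/20) + 237/80) / (2·(5/8)) = 13/20 m/s
check:
T_s = v_R/a_R = (13/20)/(4/5) = 0.8125 s
reaction-phase robot travel = 0.6500·0.1500 = 0.0975 m
robot under decel: 0.6500²/(2·0.8000) = 0.2641 m
human over T_r+T_s: 1.6000·(0.1500+0.8125) = 1.5400 m
C+Z_d+Z_r = 0.0800+0.0400+0.0400 = 0.1600 m
sum ≈ 0.0975+0.2641+1.5400+0.1600 ≈ 2.0616 m = S ✓

v_R_max = 13/20 m/s = 0.6500 m/s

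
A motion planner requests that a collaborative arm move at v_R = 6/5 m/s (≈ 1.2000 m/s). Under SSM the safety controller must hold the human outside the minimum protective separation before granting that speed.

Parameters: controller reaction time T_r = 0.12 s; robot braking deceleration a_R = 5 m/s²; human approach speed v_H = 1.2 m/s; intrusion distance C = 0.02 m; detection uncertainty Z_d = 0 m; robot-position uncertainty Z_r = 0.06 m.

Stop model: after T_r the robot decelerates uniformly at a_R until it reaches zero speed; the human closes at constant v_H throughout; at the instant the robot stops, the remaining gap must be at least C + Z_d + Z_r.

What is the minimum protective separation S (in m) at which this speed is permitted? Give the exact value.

T_s = v_R/a_R = (6/5)/5 = 0.2400 s
robot covers v_R·T_r = 1.2000·0.1200 = 0.1440 m before braking
robot under decel: 1.2000²/(2·5.0000) = 0.1440 m
human over T_r+T_s: 1.2000·(0.1200+0.2400) = 0.4320 m
C+Z_d+Z_r = 0.0200+0.0000+0.0600 = 0.0800 m
S_min ≈ 0.1440+0.1440+0.4320+0.0800  ⇒  S_min = 4/5 m

S_min = 4/5 m = 0.8000 m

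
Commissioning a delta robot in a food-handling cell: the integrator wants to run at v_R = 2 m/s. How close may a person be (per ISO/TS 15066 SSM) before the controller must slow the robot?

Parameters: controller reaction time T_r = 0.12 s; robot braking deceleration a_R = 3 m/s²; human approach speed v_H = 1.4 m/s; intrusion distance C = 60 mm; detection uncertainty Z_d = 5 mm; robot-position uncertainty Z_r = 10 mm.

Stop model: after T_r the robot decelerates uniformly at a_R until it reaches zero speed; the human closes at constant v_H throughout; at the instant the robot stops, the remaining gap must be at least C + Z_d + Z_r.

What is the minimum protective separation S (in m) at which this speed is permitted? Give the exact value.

braking lasts T_s = 2/3 = 0.6667 s
robot covers v_R·T_r = 2.0000·0.1200 = 0.2400 m before braking
robot under decel: 2.0000²/(2·3.0000) = 0.6667 m
human closes 1.4000·0.7867 = 1.1013 m
C+Z_d+Z_r = 0.0600+0.0050+0.0100 = 0.0750 m
S_min ≈ 0.2400+0.6667+1.1013+0.0750  ⇒  S_min = 2083/1000 m

S_min = 2083/1000 m = 2.0830 m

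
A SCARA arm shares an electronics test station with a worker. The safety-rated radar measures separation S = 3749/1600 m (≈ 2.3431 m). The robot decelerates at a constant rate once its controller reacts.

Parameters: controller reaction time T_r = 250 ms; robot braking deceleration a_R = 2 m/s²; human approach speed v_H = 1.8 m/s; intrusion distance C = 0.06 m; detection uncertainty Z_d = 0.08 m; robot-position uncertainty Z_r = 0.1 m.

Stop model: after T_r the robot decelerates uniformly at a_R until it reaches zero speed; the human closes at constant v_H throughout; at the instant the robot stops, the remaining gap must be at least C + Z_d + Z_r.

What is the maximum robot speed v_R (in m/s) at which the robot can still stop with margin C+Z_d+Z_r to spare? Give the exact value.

quadratic (1/4)·v² + (23/20)·v + (-529/320) = 0
  disc = (23/20)² − 4·(1/4)·(-529/320) = 4761/1600 ; √disc = 69/40
  v_R = (−(23/20) + 69/40) / (2·(1/4)) = 23/20 m/s
check:
stop time T_s = (23/20)/2 = 0.5750 s
robot covers v_R·T_r = 1.1500·0.2500 = 0.2875 m before braking
robot covers 1.1500·0.5750 − ½·2.0000·0.5750² = 0.3306 m while stopping
human closes 1.8000·0.8250 = 1.4850 m
C+Z_d+Z_r = 0.0600+0.0800+0.1000 = 0.2400 m
sum ≈ 0.2875+0.3306+1.4850+0.2400 ≈ 2.3431 m = S ✓

v_R_max = 23/20 m/s = 1.1500 m/s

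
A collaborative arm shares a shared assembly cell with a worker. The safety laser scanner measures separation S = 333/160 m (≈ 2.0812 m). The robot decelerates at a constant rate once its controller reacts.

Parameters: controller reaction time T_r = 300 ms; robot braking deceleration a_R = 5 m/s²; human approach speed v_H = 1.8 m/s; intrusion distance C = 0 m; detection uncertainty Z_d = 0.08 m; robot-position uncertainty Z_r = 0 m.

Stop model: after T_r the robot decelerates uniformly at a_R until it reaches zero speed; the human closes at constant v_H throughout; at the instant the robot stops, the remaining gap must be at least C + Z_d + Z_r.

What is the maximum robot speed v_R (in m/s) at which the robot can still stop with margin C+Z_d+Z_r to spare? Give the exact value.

v_R_max = 7/4 m/s = 1.7500 m/s

quadratic (1/10)·v² + (33/50)·v + (-1169/800) = 0
  disc = (33/50)² − 4·(1/10)·(-1169/800) = 10201/10000 ; √disc = 101/100
  v_R = (−(33/50) + 101/100) / (2·(1/10)) = 7/4 m/s
check:
stop time T_s = (7/4)/5 = 0.3500 s
robot in T_r: 1.7500·0.3000 = 0.5250 m
robot covers 1.7500·0.3500 − ½·5.0000·0.3500² = 0.3063 m while stopping
human closes 1.8000·0.6500 = 1.1700 m
margins: 0.0000+0.0800+0.0000 = 0.0800 m
sum ≈ 0.5250+0.3063+1.1700+0.0800 ≈ 2.0812 m = S ✓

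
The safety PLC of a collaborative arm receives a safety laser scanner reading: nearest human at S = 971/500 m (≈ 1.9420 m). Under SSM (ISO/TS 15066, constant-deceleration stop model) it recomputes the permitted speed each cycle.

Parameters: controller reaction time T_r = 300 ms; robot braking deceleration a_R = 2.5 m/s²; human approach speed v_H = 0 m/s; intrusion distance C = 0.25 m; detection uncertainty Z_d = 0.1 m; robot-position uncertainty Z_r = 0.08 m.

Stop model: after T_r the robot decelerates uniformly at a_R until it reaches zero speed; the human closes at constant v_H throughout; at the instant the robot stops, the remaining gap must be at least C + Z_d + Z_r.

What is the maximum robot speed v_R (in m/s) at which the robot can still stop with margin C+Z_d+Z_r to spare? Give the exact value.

quadratic (1/5)·v² + (3/10)·v + (-189/125) = 0
  disc = (3/10)² − 4·(1/5)·(-189/125) = 3249/2500 ; √disc = 57/50
  v_R = (−(3/10) + 57/50) / (2·(1/5)) = 21/10 m/s
check:
T_s = v_R/a_R = (21/10)/(5/2) = 0.8400 s
robot covers v_R·T_r = 2.1000·0.3000 = 0.6300 m before braking
robot under decel: 2.1000²/(2·2.5000) = 0.8820 m
human closes 0.0000·1.1400 = 0.0000 m
margins: 0.2500+0.1000+0.0800 = 0.4300 m
sum ≈ 0.6300+0.8820+0.0000+0.4300 ≈ 1.9420 m = S ✓

v_R_max = 21/10 m/s = 2.1000 m/s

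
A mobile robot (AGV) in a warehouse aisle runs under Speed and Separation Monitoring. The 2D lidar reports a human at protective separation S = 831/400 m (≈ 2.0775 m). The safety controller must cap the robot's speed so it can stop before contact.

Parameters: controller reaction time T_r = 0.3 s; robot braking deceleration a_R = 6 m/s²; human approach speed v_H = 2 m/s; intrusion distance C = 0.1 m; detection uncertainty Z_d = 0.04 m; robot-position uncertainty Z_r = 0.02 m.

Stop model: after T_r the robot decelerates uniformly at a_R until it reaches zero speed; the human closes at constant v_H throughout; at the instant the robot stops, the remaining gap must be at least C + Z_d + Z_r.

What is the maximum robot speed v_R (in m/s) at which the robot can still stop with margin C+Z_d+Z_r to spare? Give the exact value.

v_R_max = 17/10 m/s = 1.7000 m/s

collect terms ⇒ (1/12)·v_R² + (19/30)·v_R + (-527/400) = 0
  disc = (19/30)² − 4·(1/12)·(-527/400) = 121/144 ; √disc = 11/12
  v_R = (−(19/30) + 11/12) / (2·(1/12)) = 17/10 m/s
check:
stop time T_s = (17/10)/6 = 0.2833 s
reaction-phase robot travel = 1.7000·0.3000 = 0.5100 m
robot under decel: 1.7000²/(2·6.0000) = 0.2408 m
person approaches 2.0000·(0.3000+0.2833) = 1.1667 m
margins: 0.1000+0.0400+0.0200 = 0.1600 m
sum ≈ 0.5100+0.2408+1.1667+0.1600 ≈ 2.0775 m = S ✓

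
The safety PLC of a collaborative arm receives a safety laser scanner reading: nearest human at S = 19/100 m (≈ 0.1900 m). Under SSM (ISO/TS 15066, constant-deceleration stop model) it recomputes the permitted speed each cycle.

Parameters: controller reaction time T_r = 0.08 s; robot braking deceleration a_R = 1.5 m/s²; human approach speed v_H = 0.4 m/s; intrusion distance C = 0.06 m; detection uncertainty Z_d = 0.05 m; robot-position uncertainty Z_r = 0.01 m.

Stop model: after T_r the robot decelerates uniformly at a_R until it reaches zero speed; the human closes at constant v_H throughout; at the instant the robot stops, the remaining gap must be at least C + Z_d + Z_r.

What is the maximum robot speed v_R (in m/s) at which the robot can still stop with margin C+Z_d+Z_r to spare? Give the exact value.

v_R_max = 1/10 m/s = 0.1000 m/s

quadratic (1/3)·v² + (26/75)·v + (-19/500) = 0
  disc = (26/75)² − 4·(1/3)·(-19/500) = 961/5625 ; √disc = 31/75
  v_R = (−(26/75) + 31/75) / (2·(1/3)) = 1/10 m/s
check:
stop time T_s = (1/10)/(3/2) = 0.0667 s
robot covers v_R·T_r = 0.1000·0.0800 = 0.0080 m before braking
robot under decel: 0.1000²/(2·1.5000) = 0.0033 m
human closes 0.4000·0.1467 = 0.0587 m
residual clearance needed = 0.0600+0.0500+0.0100 = 0.1200 m
sum ≈ 0.0080+0.0033+0.0587+0.1200 ≈ 0.1900 m = S ✓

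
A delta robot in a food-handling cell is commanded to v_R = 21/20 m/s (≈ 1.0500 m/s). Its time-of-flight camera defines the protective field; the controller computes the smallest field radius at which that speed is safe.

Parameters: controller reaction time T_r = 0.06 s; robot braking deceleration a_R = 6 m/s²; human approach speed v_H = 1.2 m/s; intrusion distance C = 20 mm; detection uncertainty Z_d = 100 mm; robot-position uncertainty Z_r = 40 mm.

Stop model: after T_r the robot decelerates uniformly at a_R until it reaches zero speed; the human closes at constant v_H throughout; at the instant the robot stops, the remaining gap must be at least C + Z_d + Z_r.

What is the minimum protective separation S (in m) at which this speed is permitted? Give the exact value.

S_min = 191/320 m = 0.5969 m

braking lasts T_s = (21/20)/6 = 0.1750 s
reaction-phase robot travel = 1.0500·0.0600 = 0.0630 m
robot under decel: 1.0500²/(2·6.0000) = 0.0919 m
person approaches 1.2000·(0.0600+0.1750) = 0.2820 m
C+Z_d+Z_r = 0.0200+0.1000+0.0400 = 0.1600 m
S_min ≈ 0.0630+0.0919+0.2820+0.1600  ⇒  S_min = 191/320 m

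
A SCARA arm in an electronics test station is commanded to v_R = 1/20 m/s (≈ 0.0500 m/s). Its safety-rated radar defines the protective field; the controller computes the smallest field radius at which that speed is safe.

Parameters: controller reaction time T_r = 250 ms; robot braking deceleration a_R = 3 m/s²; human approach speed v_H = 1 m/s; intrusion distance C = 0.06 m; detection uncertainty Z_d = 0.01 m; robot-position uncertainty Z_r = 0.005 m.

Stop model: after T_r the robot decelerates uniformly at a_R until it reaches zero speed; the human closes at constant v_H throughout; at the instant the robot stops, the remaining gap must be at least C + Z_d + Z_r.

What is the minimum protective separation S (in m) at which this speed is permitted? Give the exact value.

braking lasts T_s = (1/20)/3 = 0.0167 s
reaction-phase robot travel = 0.0500·0.2500 = 0.0125 m
robot under decel: 0.0500²/(2·3.0000) = 0.0004 m
human closes 1.0000·0.2667 = 0.2667 m
residual clearance needed = 0.0600+0.0100+0.0050 = 0.0750 m
S_min ≈ 0.0125+0.0004+0.2667+0.0750  ⇒  S_min = 851/2400 m

S_min = 851/2400 m = 0.3546 m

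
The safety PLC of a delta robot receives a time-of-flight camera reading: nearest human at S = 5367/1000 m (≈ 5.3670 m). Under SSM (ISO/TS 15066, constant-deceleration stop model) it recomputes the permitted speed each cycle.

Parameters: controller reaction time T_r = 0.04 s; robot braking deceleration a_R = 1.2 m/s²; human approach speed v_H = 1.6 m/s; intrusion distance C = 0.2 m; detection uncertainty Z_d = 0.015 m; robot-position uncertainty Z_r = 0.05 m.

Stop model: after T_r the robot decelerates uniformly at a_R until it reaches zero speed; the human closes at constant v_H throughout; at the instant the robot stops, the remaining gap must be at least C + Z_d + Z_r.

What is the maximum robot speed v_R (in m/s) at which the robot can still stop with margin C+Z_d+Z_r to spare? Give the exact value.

collect terms ⇒ (5/12)·v_R² + (103/75)·v_R + (-2519/500) = 0
  disc = (103/75)² − 4·(5/12)·(-2519/500) = 231361/22500 ; √disc = 481/150
  v_R = (−(103/75) + 481/150) / (2·(5/12)) = 11/5 m/s
check:
braking lasts T_s = (11/5)/(6/5) = 1.8333 s
reaction-phase robot travel = 2.2000·0.0400 = 0.0880 m
braking distance = 2.2000²/(2·1.2000) = 2.0167 m
human closes 1.6000·1.8733 = 2.9973 m
C+Z_d+Z_r = 0.2000+0.0150+0.0500 = 0.2650 m
sum ≈ 0.0880+2.0167+2.9973+0.2650 ≈ 5.3670 m = S ✓

v_R_max = 11/5 m/s = 2.2000 m/s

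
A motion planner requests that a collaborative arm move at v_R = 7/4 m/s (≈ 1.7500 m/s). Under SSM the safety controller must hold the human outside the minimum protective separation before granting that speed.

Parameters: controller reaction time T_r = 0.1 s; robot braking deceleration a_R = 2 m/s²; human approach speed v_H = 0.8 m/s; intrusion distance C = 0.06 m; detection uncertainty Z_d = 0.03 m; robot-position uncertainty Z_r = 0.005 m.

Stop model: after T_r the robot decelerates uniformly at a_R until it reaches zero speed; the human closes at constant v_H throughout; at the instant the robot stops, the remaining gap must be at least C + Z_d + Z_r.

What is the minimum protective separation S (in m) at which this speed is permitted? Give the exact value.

stop time T_s = (7/4)/2 = 0.8750 s
reaction-phase robot travel = 1.7500·0.1000 = 0.1750 m
braking distance = 1.7500²/(2·2.0000) = 0.7656 m
person approaches 0.8000·(0.1000+0.8750) = 0.7800 m
margins: 0.0600+0.0300+0.0050 = 0.0950 m
S_min ≈ 0.1750+0.7656+0.7800+0.0950  ⇒  S_min = 581/320 m

S_min = 581/320 m = 1.8156 m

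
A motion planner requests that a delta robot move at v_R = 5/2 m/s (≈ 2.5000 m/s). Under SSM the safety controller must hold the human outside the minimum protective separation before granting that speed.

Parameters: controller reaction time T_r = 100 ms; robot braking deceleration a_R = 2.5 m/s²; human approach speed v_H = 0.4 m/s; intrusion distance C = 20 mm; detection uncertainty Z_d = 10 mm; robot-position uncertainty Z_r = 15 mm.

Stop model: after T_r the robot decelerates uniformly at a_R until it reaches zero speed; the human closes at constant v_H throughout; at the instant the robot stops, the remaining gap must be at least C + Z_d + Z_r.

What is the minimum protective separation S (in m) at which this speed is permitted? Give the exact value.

T_s = v_R/a_R = (5/2)/(5/2) = 1.0000 s
robot in T_r: 2.5000·0.1000 = 0.2500 m
robot covers 2.5000·1.0000 − ½·2.5000·1.0000² = 1.2500 m while stopping
person approaches 0.4000·(0.1000+1.0000) = 0.4400 m
residual clearance needed = 0.0200+0.0100+0.0150 = 0.0450 m
S_min ≈ 0.2500+1.2500+0.4400+0.0450  ⇒  S_min = 397/200 m

S_min = 397/200 m = 1.9850 m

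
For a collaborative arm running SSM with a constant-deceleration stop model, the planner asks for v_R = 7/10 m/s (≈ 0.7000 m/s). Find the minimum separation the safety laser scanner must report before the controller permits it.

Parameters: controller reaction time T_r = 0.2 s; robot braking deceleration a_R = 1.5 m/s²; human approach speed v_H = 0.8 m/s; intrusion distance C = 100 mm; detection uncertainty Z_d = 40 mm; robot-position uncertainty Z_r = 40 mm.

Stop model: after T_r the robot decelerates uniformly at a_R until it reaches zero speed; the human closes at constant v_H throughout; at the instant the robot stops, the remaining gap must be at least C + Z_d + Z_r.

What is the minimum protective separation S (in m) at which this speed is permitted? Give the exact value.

T_s = v_R/a_R = (7/10)/(3/2) = 0.4667 s
robot covers v_R·T_r = 0.7000·0.2000 = 0.1400 m before braking
braking distance = 0.7000²/(2·1.5000) = 0.1633 m
human closes 0.8000·0.6667 = 0.5333 m
residual clearance needed = 0.1000+0.0400+0.0400 = 0.1800 m
S_min ≈ 0.1400+0.1633+0.5333+0.1800  ⇒  S_min = 61/60 m

S_min = 61/60 m = 1.0167 m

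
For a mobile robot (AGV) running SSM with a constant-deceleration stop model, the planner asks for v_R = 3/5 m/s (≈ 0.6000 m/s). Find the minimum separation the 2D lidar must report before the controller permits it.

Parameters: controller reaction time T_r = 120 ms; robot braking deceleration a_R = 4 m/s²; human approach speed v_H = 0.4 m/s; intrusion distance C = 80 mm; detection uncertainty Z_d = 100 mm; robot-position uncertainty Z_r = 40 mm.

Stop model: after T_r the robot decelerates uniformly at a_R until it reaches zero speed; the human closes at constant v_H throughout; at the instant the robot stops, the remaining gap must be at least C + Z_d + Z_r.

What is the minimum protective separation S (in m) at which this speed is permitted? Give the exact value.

S_min = 89/200 m = 0.4450 m

stop time T_s = (3/5)/4 = 0.1500 s
robot covers v_R·T_r = 0.6000·0.1200 = 0.0720 m before braking
robot covers 0.6000·0.1500 − ½·4.0000·0.1500² = 0.0450 m while stopping
person approaches 0.4000·(0.1200+0.1500) = 0.1080 m
margins: 0.0800+0.1000+0.0400 = 0.2200 m
S_min ≈ 0.0720+0.0450+0.1080+0.2200  ⇒  S_min = 89/200 m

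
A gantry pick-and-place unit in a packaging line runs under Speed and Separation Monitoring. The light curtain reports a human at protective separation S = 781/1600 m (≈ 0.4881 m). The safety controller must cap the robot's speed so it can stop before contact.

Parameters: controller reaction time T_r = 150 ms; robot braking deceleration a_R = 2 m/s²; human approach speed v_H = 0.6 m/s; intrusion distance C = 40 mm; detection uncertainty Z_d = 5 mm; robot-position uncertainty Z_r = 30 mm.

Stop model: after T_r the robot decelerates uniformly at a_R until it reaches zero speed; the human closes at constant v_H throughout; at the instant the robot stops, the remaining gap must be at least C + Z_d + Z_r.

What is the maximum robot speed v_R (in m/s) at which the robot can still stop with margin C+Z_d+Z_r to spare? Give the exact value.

v_R_max = 11/20 m/s = 0.5500 m/s

at the boundary: (1/4)·v² + (9/20)·v + (-517/1600) = 0
  disc = (9/20)² − 4·(1/4)·(-517/1600) = 841/1600 ; √disc = 29/40
  v_R = (−(9/20) + 29/40) / (2·(1/4)) = 11/20 m/s
check:
braking lasts T_s = (11/20)/2 = 0.2750 s
robot covers v_R·T_r = 0.5500·0.1500 = 0.0825 m before braking
robot covers 0.5500·0.2750 − ½·2.0000·0.2750² = 0.0756 m while stopping
human closes 0.6000·0.4250 = 0.2550 m
residual clearance needed = 0.0400+0.0050+0.0300 = 0.0750 m
sum ≈ 0.0825+0.0756+0.2550+0.0750 ≈ 0.4881 m = S ✓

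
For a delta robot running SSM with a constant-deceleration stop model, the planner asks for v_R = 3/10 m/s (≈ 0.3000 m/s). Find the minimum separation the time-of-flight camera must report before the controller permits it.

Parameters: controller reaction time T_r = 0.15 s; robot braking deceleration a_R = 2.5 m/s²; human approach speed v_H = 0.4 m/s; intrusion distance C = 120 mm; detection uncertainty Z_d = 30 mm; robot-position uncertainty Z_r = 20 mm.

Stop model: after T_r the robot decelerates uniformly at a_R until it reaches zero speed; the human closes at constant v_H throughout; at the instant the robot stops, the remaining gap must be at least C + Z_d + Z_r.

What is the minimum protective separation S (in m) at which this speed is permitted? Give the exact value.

stop time T_s = (3/10)/(5/2) = 0.1200 s
robot in T_r: 0.3000·0.1500 = 0.0450 m
robot covers 0.3000·0.1200 − ½·2.5000·0.1200² = 0.0180 m while stopping
human closes 0.4000·0.2700 = 0.1080 m
margins: 0.1200+0.0300+0.0200 = 0.1700 m
S_min ≈ 0.0450+0.0180+0.1080+0.1700  ⇒  S_min = 341/1000 m

S_min = 341/1000 m = 0.3410 m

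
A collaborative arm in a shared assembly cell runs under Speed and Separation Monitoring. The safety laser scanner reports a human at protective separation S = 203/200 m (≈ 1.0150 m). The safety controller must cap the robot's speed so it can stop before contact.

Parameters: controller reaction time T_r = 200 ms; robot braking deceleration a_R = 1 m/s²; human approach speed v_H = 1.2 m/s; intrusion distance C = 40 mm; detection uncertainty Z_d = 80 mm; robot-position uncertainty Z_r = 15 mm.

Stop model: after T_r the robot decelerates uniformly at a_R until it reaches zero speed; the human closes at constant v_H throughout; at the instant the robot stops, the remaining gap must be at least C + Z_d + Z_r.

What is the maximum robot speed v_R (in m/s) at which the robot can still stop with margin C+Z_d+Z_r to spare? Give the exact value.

v_R_max = 2/5 m/s = 0.4000 m/s

quadratic (1/2)·v² + (7/5)·v + (-16/25) = 0
  disc = (7/5)² − 4·(1/2)·(-16/25) = 81/25 ; √disc = 9/5
  v_R = (−(7/5) + 9/5) / (2·(1/2)) = 2/5 m/s
check:
braking lasts T_s = (2/5)/1 = 0.4000 s
robot covers v_R·T_r = 0.4000·0.2000 = 0.0800 m before braking
robot covers 0.4000·0.4000 − ½·1.0000·0.4000² = 0.0800 m while stopping
human closes 1.2000·0.6000 = 0.7200 m
margins: 0.0400+0.0800+0.0150 = 0.1350 m
sum ≈ 0.0800+0.0800+0.7200+0.1350 ≈ 1.0150 m = S ✓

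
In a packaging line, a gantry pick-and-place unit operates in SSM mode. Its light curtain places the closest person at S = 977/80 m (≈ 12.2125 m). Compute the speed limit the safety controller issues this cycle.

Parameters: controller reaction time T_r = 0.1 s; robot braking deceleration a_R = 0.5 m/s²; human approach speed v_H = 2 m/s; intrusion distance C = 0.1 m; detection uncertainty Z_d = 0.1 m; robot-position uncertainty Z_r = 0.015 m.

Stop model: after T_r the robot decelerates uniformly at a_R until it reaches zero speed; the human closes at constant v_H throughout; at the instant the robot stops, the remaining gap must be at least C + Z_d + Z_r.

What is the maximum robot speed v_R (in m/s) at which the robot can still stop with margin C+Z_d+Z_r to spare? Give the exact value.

v_R_max = 39/20 m/s = 1.9500 m/s

at the boundary: (1)·v² + (41/10)·v + (-4719/400) = 0
  disc = (41/10)² − 4·(1)·(-4719/400) = 64 ; √disc = 8
  v_R = (−(41/10) + 8) / (2·(1)) = 39/20 m/s
check:
T_s = v_R/a_R = (39/20)/(1/2) = 3.9000 s
reaction-phase robot travel = 1.9500·0.1000 = 0.1950 m
braking distance = 1.9500²/(2·0.5000) = 3.8025 m
human closes 2.0000·4.0000 = 8.0000 m
margins: 0.1000+0.1000+0.0150 = 0.2150 m
sum ≈ 0.1950+3.8025+8.0000+0.2150 ≈ 12.2125 m = S ✓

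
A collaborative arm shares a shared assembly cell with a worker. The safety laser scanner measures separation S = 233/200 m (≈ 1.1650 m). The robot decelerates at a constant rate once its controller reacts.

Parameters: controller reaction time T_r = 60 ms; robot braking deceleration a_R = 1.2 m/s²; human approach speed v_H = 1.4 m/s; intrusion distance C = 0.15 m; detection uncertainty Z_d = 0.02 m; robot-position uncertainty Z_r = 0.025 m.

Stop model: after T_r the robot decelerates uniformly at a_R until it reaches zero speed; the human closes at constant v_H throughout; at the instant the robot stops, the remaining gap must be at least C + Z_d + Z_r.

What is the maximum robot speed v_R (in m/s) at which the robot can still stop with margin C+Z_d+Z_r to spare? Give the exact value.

quadratic (5/12)·v² + (92/75)·v + (-443/500) = 0
  disc = (92/75)² − 4·(5/12)·(-443/500) = 67081/22500 ; √disc = 259/150
  v_R = (−(92/75) + 259/150) / (2·(5/12)) = 3/5 m/s
check:
T_s = v_R/a_R = (3/5)/(6/5) = 0.5000 s
reaction-phase robot travel = 0.6000·0.0600 = 0.0360 m
robot under decel: 0.6000²/(2·1.2000) = 0.1500 m
human closes 1.4000·0.5600 = 0.7840 m
margins: 0.1500+0.0200+0.0250 = 0.1950 m
sum ≈ 0.0360+0.1500+0.7840+0.1950 ≈ 1.1650 m = S ✓

v_R_max = 3/5 m/s = 0.6000 m/s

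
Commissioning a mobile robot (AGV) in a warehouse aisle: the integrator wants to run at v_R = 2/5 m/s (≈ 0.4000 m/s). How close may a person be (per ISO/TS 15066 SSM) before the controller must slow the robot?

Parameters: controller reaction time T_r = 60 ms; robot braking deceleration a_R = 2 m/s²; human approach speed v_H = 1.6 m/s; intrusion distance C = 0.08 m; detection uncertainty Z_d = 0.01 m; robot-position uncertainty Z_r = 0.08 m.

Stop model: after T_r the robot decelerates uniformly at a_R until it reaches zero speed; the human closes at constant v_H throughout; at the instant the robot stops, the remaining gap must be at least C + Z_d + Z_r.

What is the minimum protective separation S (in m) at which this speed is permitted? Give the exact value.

S_min = 13/20 m = 0.6500 m

stop time T_s = (2/5)/2 = 0.2000 s
reaction-phase robot travel = 0.4000·0.0600 = 0.0240 m
braking distance = 0.4000²/(2·2.0000) = 0.0400 m
human over T_r+T_s: 1.6000·(0.0600+0.2000) = 0.4160 m
margins: 0.0800+0.0100+0.0800 = 0.1700 m
S_min ≈ 0.0240+0.0400+0.4160+0.1700  ⇒  S_min = 13/20 m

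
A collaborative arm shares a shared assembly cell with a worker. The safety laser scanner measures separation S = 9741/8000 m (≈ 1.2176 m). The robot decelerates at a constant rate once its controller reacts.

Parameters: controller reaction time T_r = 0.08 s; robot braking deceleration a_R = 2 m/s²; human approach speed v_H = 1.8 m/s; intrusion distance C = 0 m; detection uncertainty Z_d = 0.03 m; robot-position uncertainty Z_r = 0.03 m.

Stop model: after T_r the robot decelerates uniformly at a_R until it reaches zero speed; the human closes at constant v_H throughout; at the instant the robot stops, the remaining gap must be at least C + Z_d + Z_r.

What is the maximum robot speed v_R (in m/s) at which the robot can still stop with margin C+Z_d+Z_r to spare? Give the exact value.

quadratic (1/4)·v² + (49/50)·v + (-8109/8000) = 0
  disc = (49/50)² − 4·(1/4)·(-8109/8000) = 78961/40000 ; √disc = 281/200
  v_R = (−(49/50) + 281/200) / (2·(1/4)) = 17/20 m/s
check:
braking lasts T_s = (17/20)/2 = 0.4250 s
reaction-phase robot travel = 0.8500·0.0800 = 0.0680 m
robot under decel: 0.8500²/(2·2.0000) = 0.1806 m
person approaches 1.8000·(0.0800+0.4250) = 0.9090 m
residual clearance needed = 0.0000+0.0300+0.0300 = 0.0600 m
sum ≈ 0.0680+0.1806+0.9090+0.0600 ≈ 1.2176 m = S ✓

v_R_max = 17/20 m/s = 0.8500 m/s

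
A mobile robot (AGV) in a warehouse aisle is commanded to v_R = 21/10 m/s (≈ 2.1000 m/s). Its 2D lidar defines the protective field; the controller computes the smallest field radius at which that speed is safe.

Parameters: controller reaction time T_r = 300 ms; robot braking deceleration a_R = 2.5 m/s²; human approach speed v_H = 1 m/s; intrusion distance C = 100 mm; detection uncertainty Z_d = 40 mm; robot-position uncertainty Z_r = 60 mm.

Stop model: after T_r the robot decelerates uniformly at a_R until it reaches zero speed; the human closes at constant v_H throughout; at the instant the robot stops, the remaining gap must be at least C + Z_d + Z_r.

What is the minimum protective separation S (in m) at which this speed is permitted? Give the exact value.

S_min = 713/250 m = 2.8520 m

T_s = v_R/a_R = (21/10)/(5/2) = 0.8400 s
robot in T_r: 2.1000·0.3000 = 0.6300 m
braking distance = 2.1000²/(2·2.5000) = 0.8820 m
human closes 1.0000·1.1400 = 1.1400 m
C+Z_d+Z_r = 0.1000+0.0400+0.0600 = 0.2000 m
S_min ≈ 0.6300+0.8820+1.1400+0.2000  ⇒  S_min = 713/250 m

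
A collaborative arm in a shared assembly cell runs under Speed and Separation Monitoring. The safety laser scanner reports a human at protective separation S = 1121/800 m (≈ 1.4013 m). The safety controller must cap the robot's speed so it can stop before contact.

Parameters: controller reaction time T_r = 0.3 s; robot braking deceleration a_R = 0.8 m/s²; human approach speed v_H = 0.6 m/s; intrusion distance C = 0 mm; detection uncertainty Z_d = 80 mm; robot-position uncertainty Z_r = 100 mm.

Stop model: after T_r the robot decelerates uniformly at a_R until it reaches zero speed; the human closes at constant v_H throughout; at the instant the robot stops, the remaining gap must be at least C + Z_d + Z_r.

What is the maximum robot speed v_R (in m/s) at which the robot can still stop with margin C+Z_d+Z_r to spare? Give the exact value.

collect terms ⇒ (5/8)·v_R² + (21/20)·v_R + (-833/800) = 0
  disc = (21/20)² − 4·(5/8)·(-833/800) = 5929/1600 ; √disc = 77/40
  v_R = (−(21/20) + 77/40) / (2·(5/8)) = 7/10 m/s
check:
stop time T_s = (7/10)/(4/5) = 0.8750 s
robot in T_r: 0.7000·0.3000 = 0.2100 m
robot under decel: 0.7000²/(2·0.8000) = 0.3063 m
person approaches 0.6000·(0.3000+0.8750) = 0.7050 m
C+Z_d+Z_r = 0.0000+0.0800+0.1000 = 0.1800 m
sum ≈ 0.2100+0.3063+0.7050+0.1800 ≈ 1.4013 m = S ✓

v_R_max = 7/10 m/s = 0.7000 m/s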